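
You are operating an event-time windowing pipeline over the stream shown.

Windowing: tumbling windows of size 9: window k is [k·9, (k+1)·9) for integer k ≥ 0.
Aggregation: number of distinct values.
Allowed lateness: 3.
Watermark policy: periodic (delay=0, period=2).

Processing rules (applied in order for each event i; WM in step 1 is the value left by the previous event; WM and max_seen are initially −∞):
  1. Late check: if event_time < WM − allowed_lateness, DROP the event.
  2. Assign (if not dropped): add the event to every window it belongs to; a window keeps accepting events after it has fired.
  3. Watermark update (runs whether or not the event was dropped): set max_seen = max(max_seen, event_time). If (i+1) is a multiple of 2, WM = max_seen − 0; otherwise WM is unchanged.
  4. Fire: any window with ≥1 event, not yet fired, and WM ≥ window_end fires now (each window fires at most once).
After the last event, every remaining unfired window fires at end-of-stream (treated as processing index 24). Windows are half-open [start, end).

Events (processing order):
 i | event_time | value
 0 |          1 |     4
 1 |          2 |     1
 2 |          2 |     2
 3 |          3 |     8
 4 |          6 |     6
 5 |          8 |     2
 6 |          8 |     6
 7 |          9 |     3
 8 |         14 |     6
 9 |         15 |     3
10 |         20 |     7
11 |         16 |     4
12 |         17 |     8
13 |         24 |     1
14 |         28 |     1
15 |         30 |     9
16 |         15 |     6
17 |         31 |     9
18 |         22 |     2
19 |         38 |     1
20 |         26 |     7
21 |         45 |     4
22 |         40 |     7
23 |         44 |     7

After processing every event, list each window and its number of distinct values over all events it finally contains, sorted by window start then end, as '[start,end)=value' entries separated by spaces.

i=0 t=1 v=4: → [0,9); WM=−∞
i=1 t=2 v=1: → [0,9); WM=2
i=2 t=2 v=2: → [0,9); WM=2
i=3 t=3 v=8: → [0,9); WM=3
i=4 t=6 v=6: → [0,9); WM=3
i=5 t=8 v=2: → [0,9); WM=8
i=6 t=8 v=6: → [0,9); WM=8
i=7 t=9 v=3: → [9,18); WM=9; [0,9) fires=5
i=8 t=14 v=6: → [9,18); WM=9
i=9 t=15 v=3: → [9,18); WM=15
i=10 t=20 v=7: → [18,27); WM=15
i=11 t=16 v=4: → [9,18); WM=20; [9,18) fires=3
i=12 t=17 v=8: → [9,18); WM=20
i=13 t=24 v=1: → [18,27); WM=24
i=14 t=28 v=1: → [27,36); WM=24
i=15 t=30 v=9: → [27,36); WM=30; [18,27) fires=2
i=16 t=15 v=6: DROP (t<30-3); WM=30
i=17 t=31 v=9: → [27,36); WM=31
i=18 t=22 v=2: DROP (t<31-3); WM=31
i=19 t=38 v=1: → [36,45); WM=38; [27,36) fires=2
i=20 t=26 v=7: DROP (t<38-3); WM=38
i=21 t=45 v=4: → [45,54); WM=45; [36,45) fires=1
i=22 t=40 v=7: DROP (t<45-3); WM=45
i=23 t=44 v=7: → [36,45); WM=45

[0,9)=5 [9,18)=4 [18,27)=2 [27,36)=2 [36,45)=2 [45,54)=1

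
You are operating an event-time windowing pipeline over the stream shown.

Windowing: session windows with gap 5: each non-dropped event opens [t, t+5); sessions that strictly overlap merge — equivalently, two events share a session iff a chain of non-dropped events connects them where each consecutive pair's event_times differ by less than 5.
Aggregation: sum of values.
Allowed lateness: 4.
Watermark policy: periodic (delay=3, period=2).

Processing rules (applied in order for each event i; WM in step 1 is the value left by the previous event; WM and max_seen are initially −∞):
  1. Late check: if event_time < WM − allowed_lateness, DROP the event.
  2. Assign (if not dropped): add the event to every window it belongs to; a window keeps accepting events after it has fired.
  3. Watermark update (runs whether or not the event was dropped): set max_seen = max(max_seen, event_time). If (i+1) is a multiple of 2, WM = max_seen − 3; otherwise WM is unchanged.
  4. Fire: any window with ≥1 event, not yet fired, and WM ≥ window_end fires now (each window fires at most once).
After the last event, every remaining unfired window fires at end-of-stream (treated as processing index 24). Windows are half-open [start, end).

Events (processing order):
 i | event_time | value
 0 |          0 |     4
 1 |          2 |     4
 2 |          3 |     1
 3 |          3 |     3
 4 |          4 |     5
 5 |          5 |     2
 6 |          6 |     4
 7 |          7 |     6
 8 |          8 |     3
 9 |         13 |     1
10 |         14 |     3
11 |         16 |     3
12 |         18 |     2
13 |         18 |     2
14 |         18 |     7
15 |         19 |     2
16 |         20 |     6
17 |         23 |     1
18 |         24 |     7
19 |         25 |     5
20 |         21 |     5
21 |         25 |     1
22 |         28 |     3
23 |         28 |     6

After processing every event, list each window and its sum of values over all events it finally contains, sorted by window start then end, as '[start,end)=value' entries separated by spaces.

[0,13)=32 [13,33)=54

i=0 t=0 v=4: → [0,5); WM=−∞
i=1 t=2 v=4: → [0,7); WM=-1
i=2 t=3 v=1: → [0,8); WM=-1
i=3 t=3 v=3: → [0,8); WM=0
i=4 t=4 v=5: → [0,9); WM=0
i=5 t=5 v=2: → [0,10); WM=2
i=6 t=6 v=4: → [0,11); WM=2
i=7 t=7 v=6: → [0,12); WM=4
i=8 t=8 v=3: → [0,13); WM=4
i=9 t=13 v=1: → [13,18); WM=10
i=10 t=14 v=3: → [13,19); WM=10
i=11 t=16 v=3: → [13,21); WM=13
i=12 t=18 v=2: → [13,23); WM=13
i=13 t=18 v=2: → [13,23); WM=15
i=14 t=18 v=7: → [13,23); WM=15
i=15 t=19 v=2: → [13,24); WM=16
i=16 t=20 v=6: → [13,25); WM=16
i=17 t=23 v=1: → [13,28); WM=20
i=18 t=24 v=7: → [13,29); WM=20
i=19 t=25 v=5: → [13,30); WM=22
i=20 t=21 v=5: → [13,30); WM=22
i=21 t=25 v=1: → [13,30); WM=22
i=22 t=28 v=3: → [13,33); WM=22
i=23 t=28 v=6: → [13,33); WM=25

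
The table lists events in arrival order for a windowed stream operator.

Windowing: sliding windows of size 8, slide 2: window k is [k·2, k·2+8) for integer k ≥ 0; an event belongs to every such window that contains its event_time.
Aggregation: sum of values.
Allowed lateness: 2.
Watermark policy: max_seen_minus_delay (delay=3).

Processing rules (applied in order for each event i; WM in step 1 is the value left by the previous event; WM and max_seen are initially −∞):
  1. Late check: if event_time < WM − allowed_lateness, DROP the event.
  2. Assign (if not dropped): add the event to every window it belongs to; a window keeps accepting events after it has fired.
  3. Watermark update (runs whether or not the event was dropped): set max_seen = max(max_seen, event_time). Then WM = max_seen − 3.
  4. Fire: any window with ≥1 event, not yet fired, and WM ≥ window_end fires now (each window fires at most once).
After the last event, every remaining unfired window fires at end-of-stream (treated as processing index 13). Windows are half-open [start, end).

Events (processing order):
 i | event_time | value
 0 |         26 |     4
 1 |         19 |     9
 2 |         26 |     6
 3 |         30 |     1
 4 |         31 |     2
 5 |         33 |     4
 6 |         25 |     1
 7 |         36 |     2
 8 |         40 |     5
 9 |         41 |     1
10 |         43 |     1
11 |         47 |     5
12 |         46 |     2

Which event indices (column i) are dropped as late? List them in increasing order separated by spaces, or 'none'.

1 6

i=0 t=26 v=4: → [26,34),[24,32),[22,30),[20,28); WM=23
i=1 t=19 v=9: DROP (t<23-2); WM=23
i=2 t=26 v=6: → [26,34),[24,32),[22,30),[20,28); WM=23
i=3 t=30 v=1: → [30,38),[28,36),[26,34),[24,32); WM=27
i=4 t=31 v=2: → [30,38),[28,36),[26,34),[24,32); WM=28; [20,28) fires=10
i=5 t=33 v=4: → [32,40),[30,38),[28,36),[26,34); WM=30; [22,30) fires=10
i=6 t=25 v=1: DROP (t<30-2); WM=30
i=7 t=36 v=2: → [36,44),[34,42),[32,40),[30,38); WM=33; [24,32) fires=13
i=8 t=40 v=5: → [40,48),[38,46),[36,44),[34,42); WM=37; [26,34) fires=17 [28,36) fires=7
i=9 t=41 v=1: → [40,48),[38,46),[36,44),[34,42); WM=38; [30,38) fires=9
i=10 t=43 v=1: → [42,50),[40,48),[38,46),[36,44); WM=40; [32,40) fires=6
i=11 t=47 v=5: → [46,54),[44,52),[42,50),[40,48); WM=44; [34,42) fires=8 [36,44) fires=9
i=12 t=46 v=2: → [46,54),[44,52),[42,50),[40,48); WM=44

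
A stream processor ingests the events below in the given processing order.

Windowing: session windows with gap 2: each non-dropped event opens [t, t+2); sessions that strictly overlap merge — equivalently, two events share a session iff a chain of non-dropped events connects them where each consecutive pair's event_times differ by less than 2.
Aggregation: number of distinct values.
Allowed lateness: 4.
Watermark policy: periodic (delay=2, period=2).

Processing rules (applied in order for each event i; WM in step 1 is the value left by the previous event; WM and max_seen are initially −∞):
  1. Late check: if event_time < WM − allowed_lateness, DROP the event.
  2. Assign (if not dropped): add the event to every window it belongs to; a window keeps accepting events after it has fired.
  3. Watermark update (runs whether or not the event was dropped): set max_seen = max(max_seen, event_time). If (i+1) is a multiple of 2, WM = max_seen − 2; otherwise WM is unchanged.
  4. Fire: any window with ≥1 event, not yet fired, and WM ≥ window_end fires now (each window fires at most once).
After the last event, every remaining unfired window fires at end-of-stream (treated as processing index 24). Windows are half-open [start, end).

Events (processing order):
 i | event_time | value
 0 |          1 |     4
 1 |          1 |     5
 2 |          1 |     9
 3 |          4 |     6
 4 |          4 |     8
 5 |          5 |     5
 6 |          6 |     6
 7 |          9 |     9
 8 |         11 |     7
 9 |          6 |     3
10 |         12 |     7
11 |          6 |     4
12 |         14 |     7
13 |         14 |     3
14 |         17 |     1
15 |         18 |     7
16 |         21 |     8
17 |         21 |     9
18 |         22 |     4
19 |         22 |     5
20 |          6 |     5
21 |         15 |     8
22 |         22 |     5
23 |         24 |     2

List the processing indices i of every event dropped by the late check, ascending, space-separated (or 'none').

20 21

i=0 t=1 v=4: → [1,3); WM=−∞
i=1 t=1 v=5: → [1,3); WM=-1
i=2 t=1 v=9: → [1,3); WM=-1
i=3 t=4 v=6: → [4,6); WM=2
i=4 t=4 v=8: → [4,6); WM=2
i=5 t=5 v=5: → [4,7); WM=3
i=6 t=6 v=6: → [4,8); WM=3
i=7 t=9 v=9: → [9,11); WM=7
i=8 t=11 v=7: → [11,13); WM=7
i=9 t=6 v=3: → [4,8); WM=9
i=10 t=12 v=7: → [11,14); WM=9
i=11 t=6 v=4: → [4,8); WM=10
i=12 t=14 v=7: → [14,16); WM=10
i=13 t=14 v=3: → [14,16); WM=12
i=14 t=17 v=1: → [17,19); WM=12
i=15 t=18 v=7: → [17,20); WM=16
i=16 t=21 v=8: → [21,23); WM=16
i=17 t=21 v=9: → [21,23); WM=19
i=18 t=22 v=4: → [21,24); WM=19
i=19 t=22 v=5: → [21,24); WM=20
i=20 t=6 v=5: DROP (t<20-4); WM=20
i=21 t=15 v=8: DROP (t<20-4); WM=20
i=22 t=22 v=5: → [21,24); WM=20
i=23 t=24 v=2: → [24,26); WM=22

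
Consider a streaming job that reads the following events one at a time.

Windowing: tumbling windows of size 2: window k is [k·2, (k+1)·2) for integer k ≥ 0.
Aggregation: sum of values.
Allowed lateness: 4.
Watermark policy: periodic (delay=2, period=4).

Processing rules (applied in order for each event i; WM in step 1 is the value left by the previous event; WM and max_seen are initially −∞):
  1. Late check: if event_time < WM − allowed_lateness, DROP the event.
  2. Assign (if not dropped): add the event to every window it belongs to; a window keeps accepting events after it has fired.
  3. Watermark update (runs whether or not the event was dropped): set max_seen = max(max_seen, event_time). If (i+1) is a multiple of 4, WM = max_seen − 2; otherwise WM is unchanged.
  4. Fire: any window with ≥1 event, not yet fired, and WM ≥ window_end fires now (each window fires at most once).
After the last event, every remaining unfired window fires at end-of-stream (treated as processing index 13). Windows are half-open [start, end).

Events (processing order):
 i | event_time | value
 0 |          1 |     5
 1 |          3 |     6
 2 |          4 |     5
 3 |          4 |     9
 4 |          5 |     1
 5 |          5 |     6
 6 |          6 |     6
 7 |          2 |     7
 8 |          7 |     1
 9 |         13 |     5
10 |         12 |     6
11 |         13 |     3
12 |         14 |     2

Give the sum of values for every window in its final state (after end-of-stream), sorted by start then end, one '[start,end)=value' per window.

i=0 t=1 v=5: → [0,2); WM=−∞
i=1 t=3 v=6: → [2,4); WM=−∞
i=2 t=4 v=5: → [4,6); WM=−∞
i=3 t=4 v=9: → [4,6); WM=2; [0,2) fires=5
i=4 t=5 v=1: → [4,6); WM=2
i=5 t=5 v=6: → [4,6); WM=2
i=6 t=6 v=6: → [6,8); WM=2
i=7 t=2 v=7: → [2,4); WM=4; [2,4) fires=13
i=8 t=7 v=1: → [6,8); WM=4
i=9 t=13 v=5: → [12,14); WM=4
i=10 t=12 v=6: → [12,14); WM=4
i=11 t=13 v=3: → [12,14); WM=11; [4,6) fires=21 [6,8) fires=7
i=12 t=14 v=2: → [14,16); WM=11

[0,2)=5 [2,4)=13 [4,6)=21 [6,8)=7 [12,14)=14 [14,16)=2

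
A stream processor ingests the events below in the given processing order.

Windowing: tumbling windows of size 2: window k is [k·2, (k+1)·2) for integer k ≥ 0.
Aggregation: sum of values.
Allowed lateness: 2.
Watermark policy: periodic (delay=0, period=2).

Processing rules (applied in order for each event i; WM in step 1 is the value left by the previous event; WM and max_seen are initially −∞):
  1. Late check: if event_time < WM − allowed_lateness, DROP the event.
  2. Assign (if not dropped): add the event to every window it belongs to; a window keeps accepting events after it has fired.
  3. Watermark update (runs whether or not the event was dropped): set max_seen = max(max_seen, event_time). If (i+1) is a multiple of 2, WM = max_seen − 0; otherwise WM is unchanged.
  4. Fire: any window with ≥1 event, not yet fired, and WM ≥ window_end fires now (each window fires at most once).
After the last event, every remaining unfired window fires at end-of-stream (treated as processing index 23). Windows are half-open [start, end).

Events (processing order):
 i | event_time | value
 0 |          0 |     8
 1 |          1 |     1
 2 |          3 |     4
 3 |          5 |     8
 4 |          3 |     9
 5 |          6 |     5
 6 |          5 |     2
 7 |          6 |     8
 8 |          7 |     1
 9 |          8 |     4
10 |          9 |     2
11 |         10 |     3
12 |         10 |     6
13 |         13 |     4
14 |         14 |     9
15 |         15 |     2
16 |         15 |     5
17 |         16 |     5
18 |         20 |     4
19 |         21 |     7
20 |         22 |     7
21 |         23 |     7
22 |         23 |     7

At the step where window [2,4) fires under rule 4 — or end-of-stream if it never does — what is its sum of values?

4

i=0 t=0 v=8: → [0,2); WM=−∞
i=1 t=1 v=1: → [0,2); WM=1
i=2 t=3 v=4: → [2,4); WM=1
i=3 t=5 v=8: → [4,6); WM=5; [0,2) fires=9 [2,4) fires=4
i=4 t=3 v=9: → [2,4); WM=5
i=5 t=6 v=5: → [6,8); WM=6; [4,6) fires=8
i=6 t=5 v=2: → [4,6); WM=6
i=7 t=6 v=8: → [6,8); WM=6
i=8 t=7 v=1: → [6,8); WM=6
i=9 t=8 v=4: → [8,10); WM=8; [6,8) fires=14
i=10 t=9 v=2: → [8,10); WM=8
i=11 t=10 v=3: → [10,12); WM=10; [8,10) fires=6
i=12 t=10 v=6: → [10,12); WM=10
i=13 t=13 v=4: → [12,14); WM=13; [10,12) fires=9
i=14 t=14 v=9: → [14,16); WM=13
i=15 t=15 v=2: → [14,16); WM=15; [12,14) fires=4
i=16 t=15 v=5: → [14,16); WM=15
i=17 t=16 v=5: → [16,18); WM=16; [14,16) fires=16
i=18 t=20 v=4: → [20,22); WM=16
i=19 t=21 v=7: → [20,22); WM=21; [16,18) fires=5
i=20 t=22 v=7: → [22,24); WM=21
i=21 t=23 v=7: → [22,24); WM=23; [20,22) fires=11
i=22 t=23 v=7: → [22,24); WM=23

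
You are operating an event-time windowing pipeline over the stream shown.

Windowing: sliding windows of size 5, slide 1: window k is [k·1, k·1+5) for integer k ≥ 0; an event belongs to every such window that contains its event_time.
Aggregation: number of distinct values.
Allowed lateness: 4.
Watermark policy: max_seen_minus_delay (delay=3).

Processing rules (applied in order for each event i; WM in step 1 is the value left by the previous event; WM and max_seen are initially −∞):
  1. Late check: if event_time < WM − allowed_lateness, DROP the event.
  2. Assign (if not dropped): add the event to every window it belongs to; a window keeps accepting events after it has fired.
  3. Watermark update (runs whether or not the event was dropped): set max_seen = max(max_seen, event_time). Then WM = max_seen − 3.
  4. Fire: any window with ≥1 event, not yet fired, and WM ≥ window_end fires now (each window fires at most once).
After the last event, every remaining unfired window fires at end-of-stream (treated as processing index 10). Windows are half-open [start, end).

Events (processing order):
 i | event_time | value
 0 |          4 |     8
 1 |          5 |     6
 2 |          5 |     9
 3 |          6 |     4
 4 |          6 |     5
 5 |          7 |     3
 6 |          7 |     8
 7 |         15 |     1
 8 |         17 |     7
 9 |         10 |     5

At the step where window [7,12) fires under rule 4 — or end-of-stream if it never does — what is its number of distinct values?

i=0 t=4 v=8: → [4,9),[3,8),[2,7),[1,6),[0,5); WM=1
i=1 t=5 v=6: → [5,10),[4,9),[3,8),[2,7),[1,6); WM=2
i=2 t=5 v=9: → [5,10),[4,9),[3,8),[2,7),[1,6); WM=2
i=3 t=6 v=4: → [6,11),[5,10),[4,9),[3,8),[2,7); WM=3
i=4 t=6 v=5: → [6,11),[5,10),[4,9),[3,8),[2,7); WM=3
i=5 t=7 v=3: → [7,12),[6,11),[5,10),[4,9),[3,8); WM=4
i=6 t=7 v=8: → [7,12),[6,11),[5,10),[4,9),[3,8); WM=4
i=7 t=15 v=1: → [15,20),[14,19),[13,18),[12,17),[11,16); WM=12; [0,5) fires=1 [1,6) fires=3 [2,7) fires=5 [3,8) fires=6 [4,9) fires=6 [5,10) fires=6 [6,11) fires=4 [7,12) fires=2
i=8 t=17 v=7: → [17,22),[16,21),[15,20),[14,19),[13,18); WM=14
i=9 t=10 v=5: → [10,15),[9,14),[8,13),[7,12),[6,11); WM=14; [8,13) fires=1 [9,14) fires=1

2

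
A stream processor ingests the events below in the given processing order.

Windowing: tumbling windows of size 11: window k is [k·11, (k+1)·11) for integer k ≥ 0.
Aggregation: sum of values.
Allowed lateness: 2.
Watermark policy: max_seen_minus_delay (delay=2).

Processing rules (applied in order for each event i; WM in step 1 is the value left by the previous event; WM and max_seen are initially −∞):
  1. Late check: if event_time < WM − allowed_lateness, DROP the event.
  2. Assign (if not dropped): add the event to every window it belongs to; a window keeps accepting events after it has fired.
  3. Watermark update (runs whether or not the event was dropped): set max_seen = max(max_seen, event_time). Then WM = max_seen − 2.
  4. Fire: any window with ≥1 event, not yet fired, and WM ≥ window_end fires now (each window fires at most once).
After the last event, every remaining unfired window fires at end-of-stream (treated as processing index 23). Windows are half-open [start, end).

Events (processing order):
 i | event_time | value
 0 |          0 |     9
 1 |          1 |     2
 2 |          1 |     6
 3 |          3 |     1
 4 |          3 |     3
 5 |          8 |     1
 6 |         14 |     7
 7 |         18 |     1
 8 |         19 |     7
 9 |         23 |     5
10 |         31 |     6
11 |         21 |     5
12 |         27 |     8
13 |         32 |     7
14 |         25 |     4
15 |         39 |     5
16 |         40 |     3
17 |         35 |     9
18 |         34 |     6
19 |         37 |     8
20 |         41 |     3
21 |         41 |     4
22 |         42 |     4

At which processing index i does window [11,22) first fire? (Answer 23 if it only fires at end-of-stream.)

i=0 t=0 v=9: → [0,11); WM=-2
i=1 t=1 v=2: → [0,11); WM=-1
i=2 t=1 v=6: → [0,11); WM=-1
i=3 t=3 v=1: → [0,11); WM=1
i=4 t=3 v=3: → [0,11); WM=1
i=5 t=8 v=1: → [0,11); WM=6
i=6 t=14 v=7: → [11,22); WM=12; [0,11) fires=22
i=7 t=18 v=1: → [11,22); WM=16
i=8 t=19 v=7: → [11,22); WM=17
i=9 t=23 v=5: → [22,33); WM=21
i=10 t=31 v=6: → [22,33); WM=29; [11,22) fires=15
i=11 t=21 v=5: DROP (t<29-2); WM=29
i=12 t=27 v=8: → [22,33); WM=29
i=13 t=32 v=7: → [22,33); WM=30
i=14 t=25 v=4: DROP (t<30-2); WM=30
i=15 t=39 v=5: → [33,44); WM=37; [22,33) fires=26
i=16 t=40 v=3: → [33,44); WM=38
i=17 t=35 v=9: DROP (t<38-2); WM=38
i=18 t=34 v=6: DROP (t<38-2); WM=38
i=19 t=37 v=8: → [33,44); WM=38
i=20 t=41 v=3: → [33,44); WM=39
i=21 t=41 v=4: → [33,44); WM=39
i=22 t=42 v=4: → [33,44); WM=40

10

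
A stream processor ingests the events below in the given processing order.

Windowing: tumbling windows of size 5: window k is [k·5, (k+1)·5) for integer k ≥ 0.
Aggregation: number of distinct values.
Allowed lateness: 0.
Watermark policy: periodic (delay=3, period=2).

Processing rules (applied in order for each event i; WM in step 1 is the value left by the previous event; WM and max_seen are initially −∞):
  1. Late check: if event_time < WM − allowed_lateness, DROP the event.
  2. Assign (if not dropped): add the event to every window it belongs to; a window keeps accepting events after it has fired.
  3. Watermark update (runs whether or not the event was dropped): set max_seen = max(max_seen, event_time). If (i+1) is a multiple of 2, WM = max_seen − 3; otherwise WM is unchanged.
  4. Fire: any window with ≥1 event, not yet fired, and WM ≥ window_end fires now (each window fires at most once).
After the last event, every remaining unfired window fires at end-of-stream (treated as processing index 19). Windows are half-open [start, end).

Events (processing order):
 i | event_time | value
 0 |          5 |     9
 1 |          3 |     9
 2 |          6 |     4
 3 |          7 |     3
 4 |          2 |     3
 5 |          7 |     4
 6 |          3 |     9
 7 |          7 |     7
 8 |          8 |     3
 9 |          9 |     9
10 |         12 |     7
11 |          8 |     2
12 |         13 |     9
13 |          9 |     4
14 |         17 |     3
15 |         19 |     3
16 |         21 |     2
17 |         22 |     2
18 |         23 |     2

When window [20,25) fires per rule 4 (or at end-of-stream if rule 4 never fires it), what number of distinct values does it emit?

1

i=0 t=5 v=9: → [5,10); WM=−∞
i=1 t=3 v=9: → [0,5); WM=2
i=2 t=6 v=4: → [5,10); WM=2
i=3 t=7 v=3: → [5,10); WM=4
i=4 t=2 v=3: DROP (t<4-0); WM=4
i=5 t=7 v=4: → [5,10); WM=4
i=6 t=3 v=9: DROP (t<4-0); WM=4
i=7 t=7 v=7: → [5,10); WM=4
i=8 t=8 v=3: → [5,10); WM=4
i=9 t=9 v=9: → [5,10); WM=6; [0,5) fires=1
i=10 t=12 v=7: → [10,15); WM=6
i=11 t=8 v=2: → [5,10); WM=9
i=12 t=13 v=9: → [10,15); WM=9
i=13 t=9 v=4: → [5,10); WM=10; [5,10) fires=5
i=14 t=17 v=3: → [15,20); WM=10
i=15 t=19 v=3: → [15,20); WM=16; [10,15) fires=2
i=16 t=21 v=2: → [20,25); WM=16
i=17 t=22 v=2: → [20,25); WM=19
i=18 t=23 v=2: → [20,25); WM=19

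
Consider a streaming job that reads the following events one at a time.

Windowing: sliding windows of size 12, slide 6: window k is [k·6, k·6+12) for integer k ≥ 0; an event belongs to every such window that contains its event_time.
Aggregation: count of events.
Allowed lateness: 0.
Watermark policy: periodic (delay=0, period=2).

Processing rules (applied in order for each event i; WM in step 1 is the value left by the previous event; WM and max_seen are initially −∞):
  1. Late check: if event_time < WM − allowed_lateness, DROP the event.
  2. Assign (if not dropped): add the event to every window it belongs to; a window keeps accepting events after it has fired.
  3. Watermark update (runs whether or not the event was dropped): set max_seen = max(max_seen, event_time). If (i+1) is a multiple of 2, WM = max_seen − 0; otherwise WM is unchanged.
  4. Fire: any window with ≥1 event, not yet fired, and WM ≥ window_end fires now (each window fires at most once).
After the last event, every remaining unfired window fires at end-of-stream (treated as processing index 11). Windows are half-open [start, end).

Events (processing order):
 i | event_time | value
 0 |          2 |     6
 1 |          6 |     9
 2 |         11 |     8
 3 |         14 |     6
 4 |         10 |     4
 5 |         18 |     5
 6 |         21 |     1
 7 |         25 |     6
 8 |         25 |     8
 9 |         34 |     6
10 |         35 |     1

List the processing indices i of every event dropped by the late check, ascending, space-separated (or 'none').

4

i=0 t=2 v=6: → [0,12); WM=−∞
i=1 t=6 v=9: → [6,18),[0,12); WM=6
i=2 t=11 v=8: → [6,18),[0,12); WM=6
i=3 t=14 v=6: → [12,24),[6,18); WM=14; [0,12) fires=3
i=4 t=10 v=4: DROP (t<14-0); WM=14
i=5 t=18 v=5: → [18,30),[12,24); WM=18; [6,18) fires=3
i=6 t=21 v=1: → [18,30),[12,24); WM=18
i=7 t=25 v=6: → [24,36),[18,30); WM=25; [12,24) fires=3
i=8 t=25 v=8: → [24,36),[18,30); WM=25
i=9 t=34 v=6: → [30,42),[24,36); WM=34; [18,30) fires=4
i=10 t=35 v=1: → [30,42),[24,36); WM=34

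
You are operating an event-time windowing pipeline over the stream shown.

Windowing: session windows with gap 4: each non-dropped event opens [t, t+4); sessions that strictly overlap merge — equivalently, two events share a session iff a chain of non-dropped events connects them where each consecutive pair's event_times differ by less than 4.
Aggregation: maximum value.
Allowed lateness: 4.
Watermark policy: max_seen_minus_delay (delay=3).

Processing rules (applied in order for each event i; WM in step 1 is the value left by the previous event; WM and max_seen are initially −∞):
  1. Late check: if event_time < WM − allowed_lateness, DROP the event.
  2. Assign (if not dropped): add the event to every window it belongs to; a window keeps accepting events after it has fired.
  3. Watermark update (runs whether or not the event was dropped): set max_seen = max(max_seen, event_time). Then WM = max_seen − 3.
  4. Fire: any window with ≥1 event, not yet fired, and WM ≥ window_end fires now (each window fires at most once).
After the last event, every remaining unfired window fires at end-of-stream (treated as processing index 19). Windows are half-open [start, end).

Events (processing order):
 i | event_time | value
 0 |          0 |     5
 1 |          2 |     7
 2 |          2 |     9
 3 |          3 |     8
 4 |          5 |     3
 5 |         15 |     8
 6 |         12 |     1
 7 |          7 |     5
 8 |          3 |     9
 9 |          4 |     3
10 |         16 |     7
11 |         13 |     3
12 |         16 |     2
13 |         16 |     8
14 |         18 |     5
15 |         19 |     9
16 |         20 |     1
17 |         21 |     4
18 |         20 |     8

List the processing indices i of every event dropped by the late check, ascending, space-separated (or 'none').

7 8 9

i=0 t=0 v=5: → [0,4); WM=-3
i=1 t=2 v=7: → [0,6); WM=-1
i=2 t=2 v=9: → [0,6); WM=-1
i=3 t=3 v=8: → [0,7); WM=0
i=4 t=5 v=3: → [0,9); WM=2
i=5 t=15 v=8: → [15,19); WM=12
i=6 t=12 v=1: → [12,19); WM=12
i=7 t=7 v=5: DROP (t<12-4); WM=12
i=8 t=3 v=9: DROP (t<12-4); WM=12
i=9 t=4 v=3: DROP (t<12-4); WM=12
i=10 t=16 v=7: → [12,20); WM=13
i=11 t=13 v=3: → [12,20); WM=13
i=12 t=16 v=2: → [12,20); WM=13
i=13 t=16 v=8: → [12,20); WM=13
i=14 t=18 v=5: → [12,22); WM=15
i=15 t=19 v=9: → [12,23); WM=16
i=16 t=20 v=1: → [12,24); WM=17
i=17 t=21 v=4: → [12,25); WM=18
i=18 t=20 v=8: → [12,25); WM=18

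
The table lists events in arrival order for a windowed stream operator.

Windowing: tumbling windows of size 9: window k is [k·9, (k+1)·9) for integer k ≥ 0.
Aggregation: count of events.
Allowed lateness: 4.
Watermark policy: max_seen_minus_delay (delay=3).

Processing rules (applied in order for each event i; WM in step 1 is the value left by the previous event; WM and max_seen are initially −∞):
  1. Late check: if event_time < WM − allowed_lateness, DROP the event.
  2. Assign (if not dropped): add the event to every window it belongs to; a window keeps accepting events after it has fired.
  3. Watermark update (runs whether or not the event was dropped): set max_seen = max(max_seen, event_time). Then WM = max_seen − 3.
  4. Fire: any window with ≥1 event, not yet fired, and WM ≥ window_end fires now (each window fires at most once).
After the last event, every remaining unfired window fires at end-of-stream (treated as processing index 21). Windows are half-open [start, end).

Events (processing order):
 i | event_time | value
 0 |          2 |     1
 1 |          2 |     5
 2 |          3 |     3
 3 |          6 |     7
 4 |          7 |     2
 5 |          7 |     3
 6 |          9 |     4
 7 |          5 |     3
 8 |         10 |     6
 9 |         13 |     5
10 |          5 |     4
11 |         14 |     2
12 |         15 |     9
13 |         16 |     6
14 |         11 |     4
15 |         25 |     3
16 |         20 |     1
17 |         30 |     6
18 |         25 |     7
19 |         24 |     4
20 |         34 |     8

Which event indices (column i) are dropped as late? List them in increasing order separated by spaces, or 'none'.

10

i=0 t=2 v=1: → [0,9); WM=-1
i=1 t=2 v=5: → [0,9); WM=-1
i=2 t=3 v=3: → [0,9); WM=0
i=3 t=6 v=7: → [0,9); WM=3
i=4 t=7 v=2: → [0,9); WM=4
i=5 t=7 v=3: → [0,9); WM=4
i=6 t=9 v=4: → [9,18); WM=6
i=7 t=5 v=3: → [0,9); WM=6
i=8 t=10 v=6: → [9,18); WM=7
i=9 t=13 v=5: → [9,18); WM=10; [0,9) fires=7
i=10 t=5 v=4: DROP (t<10-4); WM=10
i=11 t=14 v=2: → [9,18); WM=11
i=12 t=15 v=9: → [9,18); WM=12
i=13 t=16 v=6: → [9,18); WM=13
i=14 t=11 v=4: → [9,18); WM=13
i=15 t=25 v=3: → [18,27); WM=22; [9,18) fires=7
i=16 t=20 v=1: → [18,27); WM=22
i=17 t=30 v=6: → [27,36); WM=27; [18,27) fires=2
i=18 t=25 v=7: → [18,27); WM=27
i=19 t=24 v=4: → [18,27); WM=27
i=20 t=34 v=8: → [27,36); WM=31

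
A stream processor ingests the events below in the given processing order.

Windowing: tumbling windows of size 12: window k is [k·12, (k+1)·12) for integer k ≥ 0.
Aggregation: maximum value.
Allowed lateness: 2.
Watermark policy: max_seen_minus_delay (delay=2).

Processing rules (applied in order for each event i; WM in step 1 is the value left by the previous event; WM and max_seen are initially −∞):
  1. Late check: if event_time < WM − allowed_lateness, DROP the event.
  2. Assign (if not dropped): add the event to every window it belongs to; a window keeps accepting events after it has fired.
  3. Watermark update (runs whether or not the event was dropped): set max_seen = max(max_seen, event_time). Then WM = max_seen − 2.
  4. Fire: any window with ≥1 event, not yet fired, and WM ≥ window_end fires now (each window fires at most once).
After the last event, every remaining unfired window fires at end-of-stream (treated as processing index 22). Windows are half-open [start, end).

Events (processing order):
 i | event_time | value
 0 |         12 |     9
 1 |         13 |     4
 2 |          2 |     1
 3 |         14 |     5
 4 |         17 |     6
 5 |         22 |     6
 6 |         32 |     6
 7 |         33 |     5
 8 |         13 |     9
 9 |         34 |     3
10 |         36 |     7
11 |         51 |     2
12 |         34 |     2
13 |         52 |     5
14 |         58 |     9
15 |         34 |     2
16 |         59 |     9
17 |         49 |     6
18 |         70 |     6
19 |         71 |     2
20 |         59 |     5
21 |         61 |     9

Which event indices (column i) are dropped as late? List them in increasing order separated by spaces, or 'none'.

i=0 t=12 v=9: → [12,24); WM=10
i=1 t=13 v=4: → [12,24); WM=11
i=2 t=2 v=1: DROP (t<11-2); WM=11
i=3 t=14 v=5: → [12,24); WM=12
i=4 t=17 v=6: → [12,24); WM=15
i=5 t=22 v=6: → [12,24); WM=20
i=6 t=32 v=6: → [24,36); WM=30; [12,24) fires=9
i=7 t=33 v=5: → [24,36); WM=31
i=8 t=13 v=9: DROP (t<31-2); WM=31
i=9 t=34 v=3: → [24,36); WM=32
i=10 t=36 v=7: → [36,48); WM=34
i=11 t=51 v=2: → [48,60); WM=49; [24,36) fires=6 [36,48) fires=7
i=12 t=34 v=2: DROP (t<49-2); WM=49
i=13 t=52 v=5: → [48,60); WM=50
i=14 t=58 v=9: → [48,60); WM=56
i=15 t=34 v=2: DROP (t<56-2); WM=56
i=16 t=59 v=9: → [48,60); WM=57
i=17 t=49 v=6: DROP (t<57-2); WM=57
i=18 t=70 v=6: → [60,72); WM=68; [48,60) fires=9
i=19 t=71 v=2: → [60,72); WM=69
i=20 t=59 v=5: DROP (t<69-2); WM=69
i=21 t=61 v=9: DROP (t<69-2); WM=69

2 8 12 15 17 20 21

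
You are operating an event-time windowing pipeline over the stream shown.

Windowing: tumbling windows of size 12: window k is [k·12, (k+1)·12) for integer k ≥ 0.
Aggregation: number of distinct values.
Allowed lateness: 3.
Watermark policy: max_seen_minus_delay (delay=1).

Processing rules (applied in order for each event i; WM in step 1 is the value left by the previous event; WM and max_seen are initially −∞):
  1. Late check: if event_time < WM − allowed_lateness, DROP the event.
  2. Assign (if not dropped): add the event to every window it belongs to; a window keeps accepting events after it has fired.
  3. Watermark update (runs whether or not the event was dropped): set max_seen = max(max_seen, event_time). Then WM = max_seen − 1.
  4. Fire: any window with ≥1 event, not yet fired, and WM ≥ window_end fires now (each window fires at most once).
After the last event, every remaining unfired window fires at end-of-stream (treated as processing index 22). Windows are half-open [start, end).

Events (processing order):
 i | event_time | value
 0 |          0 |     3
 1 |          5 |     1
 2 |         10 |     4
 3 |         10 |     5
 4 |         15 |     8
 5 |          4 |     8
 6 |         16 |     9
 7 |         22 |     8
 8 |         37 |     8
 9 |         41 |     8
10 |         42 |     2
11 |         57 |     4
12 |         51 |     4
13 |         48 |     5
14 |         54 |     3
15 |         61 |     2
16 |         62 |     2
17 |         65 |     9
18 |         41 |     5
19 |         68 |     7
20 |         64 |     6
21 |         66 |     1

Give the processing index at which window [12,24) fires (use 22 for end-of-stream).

i=0 t=0 v=3: → [0,12); WM=-1
i=1 t=5 v=1: → [0,12); WM=4
i=2 t=10 v=4: → [0,12); WM=9
i=3 t=10 v=5: → [0,12); WM=9
i=4 t=15 v=8: → [12,24); WM=14; [0,12) fires=4
i=5 t=4 v=8: DROP (t<14-3); WM=14
i=6 t=16 v=9: → [12,24); WM=15
i=7 t=22 v=8: → [12,24); WM=21
i=8 t=37 v=8: → [36,48); WM=36; [12,24) fires=2
i=9 t=41 v=8: → [36,48); WM=40
i=10 t=42 v=2: → [36,48); WM=41
i=11 t=57 v=4: → [48,60); WM=56; [36,48) fires=2
i=12 t=51 v=4: DROP (t<56-3); WM=56
i=13 t=48 v=5: DROP (t<56-3); WM=56
i=14 t=54 v=3: → [48,60); WM=56
i=15 t=61 v=2: → [60,72); WM=60; [48,60) fires=2
i=16 t=62 v=2: → [60,72); WM=61
i=17 t=65 v=9: → [60,72); WM=64
i=18 t=41 v=5: DROP (t<64-3); WM=64
i=19 t=68 v=7: → [60,72); WM=67
i=20 t=64 v=6: → [60,72); WM=67
i=21 t=66 v=1: → [60,72); WM=67

8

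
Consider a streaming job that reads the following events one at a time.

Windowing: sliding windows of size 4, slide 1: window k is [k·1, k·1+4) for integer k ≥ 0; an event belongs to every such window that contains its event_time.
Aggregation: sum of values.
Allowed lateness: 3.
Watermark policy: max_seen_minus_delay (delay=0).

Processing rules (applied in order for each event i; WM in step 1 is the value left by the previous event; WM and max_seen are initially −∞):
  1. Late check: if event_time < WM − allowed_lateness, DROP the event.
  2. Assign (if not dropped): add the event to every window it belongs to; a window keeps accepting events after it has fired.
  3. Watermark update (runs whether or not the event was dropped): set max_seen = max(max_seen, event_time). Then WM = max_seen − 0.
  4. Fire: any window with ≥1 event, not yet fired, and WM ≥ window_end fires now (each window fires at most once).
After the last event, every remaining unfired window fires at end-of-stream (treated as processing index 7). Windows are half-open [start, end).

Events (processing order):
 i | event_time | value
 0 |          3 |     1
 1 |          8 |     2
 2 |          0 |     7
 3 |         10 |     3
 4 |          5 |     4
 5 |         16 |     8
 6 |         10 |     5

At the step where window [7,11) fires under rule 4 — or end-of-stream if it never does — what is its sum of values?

5

i=0 t=3 v=1: → [3,7),[2,6),[1,5),[0,4); WM=3
i=1 t=8 v=2: → [8,12),[7,11),[6,10),[5,9); WM=8; [0,4) fires=1 [1,5) fires=1 [2,6) fires=1 [3,7) fires=1
i=2 t=0 v=7: DROP (t<8-3); WM=8
i=3 t=10 v=3: → [10,14),[9,13),[8,12),[7,11); WM=10; [5,9) fires=2 [6,10) fires=2
i=4 t=5 v=4: DROP (t<10-3); WM=10
i=5 t=16 v=8: → [16,20),[15,19),[14,18),[13,17); WM=16; [7,11) fires=5 [8,12) fires=5 [9,13) fires=3 [10,14) fires=3
i=6 t=10 v=5: DROP (t<16-3); WM=16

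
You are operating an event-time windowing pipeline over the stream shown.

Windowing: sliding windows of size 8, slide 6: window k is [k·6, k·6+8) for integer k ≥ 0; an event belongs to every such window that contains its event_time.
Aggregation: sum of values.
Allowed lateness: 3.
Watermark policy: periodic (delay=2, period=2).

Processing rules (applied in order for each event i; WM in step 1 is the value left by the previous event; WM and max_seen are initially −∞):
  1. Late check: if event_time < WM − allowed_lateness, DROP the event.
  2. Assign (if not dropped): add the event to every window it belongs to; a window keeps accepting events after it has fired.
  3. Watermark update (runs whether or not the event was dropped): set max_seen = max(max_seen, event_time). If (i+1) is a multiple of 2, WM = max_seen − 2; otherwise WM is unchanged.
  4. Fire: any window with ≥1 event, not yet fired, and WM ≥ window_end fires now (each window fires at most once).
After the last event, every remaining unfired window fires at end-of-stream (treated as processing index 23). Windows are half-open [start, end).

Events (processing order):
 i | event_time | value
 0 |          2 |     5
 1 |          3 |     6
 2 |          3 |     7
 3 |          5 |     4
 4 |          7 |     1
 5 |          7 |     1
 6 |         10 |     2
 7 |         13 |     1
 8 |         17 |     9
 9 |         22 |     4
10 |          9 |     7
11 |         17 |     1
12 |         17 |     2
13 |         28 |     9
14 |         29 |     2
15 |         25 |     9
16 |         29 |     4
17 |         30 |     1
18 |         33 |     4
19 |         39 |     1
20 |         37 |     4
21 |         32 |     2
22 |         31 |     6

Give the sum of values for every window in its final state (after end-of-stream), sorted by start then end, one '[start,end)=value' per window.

i=0 t=2 v=5: → [0,8); WM=−∞
i=1 t=3 v=6: → [0,8); WM=1
i=2 t=3 v=7: → [0,8); WM=1
i=3 t=5 v=4: → [0,8); WM=3
i=4 t=7 v=1: → [6,14),[0,8); WM=3
i=5 t=7 v=1: → [6,14),[0,8); WM=5
i=6 t=10 v=2: → [6,14); WM=5
i=7 t=13 v=1: → [12,20),[6,14); WM=11; [0,8) fires=24
i=8 t=17 v=9: → [12,20); WM=11
i=9 t=22 v=4: → [18,26); WM=20; [6,14) fires=5 [12,20) fires=10
i=10 t=9 v=7: DROP (t<20-3); WM=20
i=11 t=17 v=1: → [12,20); WM=20
i=12 t=17 v=2: → [12,20); WM=20
i=13 t=28 v=9: → [24,32); WM=26; [18,26) fires=4
i=14 t=29 v=2: → [24,32); WM=26
i=15 t=25 v=9: → [24,32),[18,26); WM=27
i=16 t=29 v=4: → [24,32); WM=27
i=17 t=30 v=1: → [30,38),[24,32); WM=28
i=18 t=33 v=4: → [30,38); WM=28
i=19 t=39 v=1: → [36,44); WM=37; [24,32) fires=25
i=20 t=37 v=4: → [36,44),[30,38); WM=37
i=21 t=32 v=2: DROP (t<37-3); WM=37
i=22 t=31 v=6: DROP (t<37-3); WM=37

[0,8)=24 [6,14)=5 [12,20)=13 [18,26)=13 [24,32)=25 [30,38)=9 [36,44)=5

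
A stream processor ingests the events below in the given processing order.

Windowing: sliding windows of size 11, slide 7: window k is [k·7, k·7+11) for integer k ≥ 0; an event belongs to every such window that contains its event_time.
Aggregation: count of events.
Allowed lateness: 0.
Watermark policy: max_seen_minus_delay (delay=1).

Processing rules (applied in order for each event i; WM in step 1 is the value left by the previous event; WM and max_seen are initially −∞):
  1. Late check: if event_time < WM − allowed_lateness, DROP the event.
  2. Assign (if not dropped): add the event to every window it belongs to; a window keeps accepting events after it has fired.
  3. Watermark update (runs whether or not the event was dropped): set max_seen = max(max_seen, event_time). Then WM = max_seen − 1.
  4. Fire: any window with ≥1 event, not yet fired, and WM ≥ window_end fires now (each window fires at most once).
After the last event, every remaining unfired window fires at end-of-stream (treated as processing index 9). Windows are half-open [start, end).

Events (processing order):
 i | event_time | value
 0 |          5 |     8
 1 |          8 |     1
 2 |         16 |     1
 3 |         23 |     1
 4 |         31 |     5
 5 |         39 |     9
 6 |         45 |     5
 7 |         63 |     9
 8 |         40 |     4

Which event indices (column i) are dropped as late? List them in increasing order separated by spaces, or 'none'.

8

i=0 t=5 v=8: → [0,11); WM=4
i=1 t=8 v=1: → [7,18),[0,11); WM=7
i=2 t=16 v=1: → [14,25),[7,18); WM=15; [0,11) fires=2
i=3 t=23 v=1: → [21,32),[14,25); WM=22; [7,18) fires=2
i=4 t=31 v=5: → [28,39),[21,32); WM=30; [14,25) fires=2
i=5 t=39 v=9: → [35,46); WM=38; [21,32) fires=2
i=6 t=45 v=5: → [42,53),[35,46); WM=44; [28,39) fires=1
i=7 t=63 v=9: → [63,74),[56,67); WM=62; [35,46) fires=2 [42,53) fires=1
i=8 t=40 v=4: DROP (t<62-0); WM=62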